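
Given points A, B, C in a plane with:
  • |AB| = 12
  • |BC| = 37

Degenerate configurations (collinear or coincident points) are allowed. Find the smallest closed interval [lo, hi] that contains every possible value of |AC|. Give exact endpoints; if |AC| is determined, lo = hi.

|AC| ∈ [25, 49]  (≈ [25.0000, 49.0000])

|AB| ∈ {12}
|BC| ∈ {37}
|AC| ∈ [25, 49]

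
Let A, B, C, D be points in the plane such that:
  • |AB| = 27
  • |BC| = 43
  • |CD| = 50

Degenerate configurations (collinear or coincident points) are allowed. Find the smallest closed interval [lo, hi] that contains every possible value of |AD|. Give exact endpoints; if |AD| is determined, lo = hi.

|AD| ∈ [0, 120]  (≈ [0.0000, 120.0000])

|AB| ∈ {27}
|BC| ∈ {43}
|CD| ∈ {50}
|AC| ∈ [16, 70]
|BD| ∈ [7, 93]
|AD| ∈ [0, 120]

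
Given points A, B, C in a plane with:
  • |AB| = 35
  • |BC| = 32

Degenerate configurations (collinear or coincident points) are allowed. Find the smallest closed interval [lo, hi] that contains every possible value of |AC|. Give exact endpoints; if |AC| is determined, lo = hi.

|AC| ∈ [3, 67]  (≈ [3.0000, 67.0000])

|AB| ∈ {35}
|BC| ∈ {32}
|AC| ∈ [3, 67]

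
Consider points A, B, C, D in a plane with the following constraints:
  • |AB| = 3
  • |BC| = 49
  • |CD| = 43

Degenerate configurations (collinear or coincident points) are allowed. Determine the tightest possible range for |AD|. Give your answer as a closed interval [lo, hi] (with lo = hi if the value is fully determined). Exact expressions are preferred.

|AD| ∈ [3, 95]  (≈ [3.0000, 95.0000])

|AB| ∈ {3}
|BC| ∈ {49}
|CD| ∈ {43}
|AC| ∈ [46, 52]
|BD| ∈ [6, 92]
|AD| ∈ [3, 95]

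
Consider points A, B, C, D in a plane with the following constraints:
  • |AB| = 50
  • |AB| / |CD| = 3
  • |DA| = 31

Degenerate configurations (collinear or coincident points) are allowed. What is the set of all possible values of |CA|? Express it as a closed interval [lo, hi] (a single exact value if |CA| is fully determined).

|CA| ∈ [43/3, 143/3]  (≈ [14.3333, 47.6667])

|AB| ∈ {50}
|AD| ∈ {31}
|CD| ∈ {50/3}
|BD| ∈ [19, 81]
|AC| ∈ [43/3, 143/3]
|BC| ∈ [7/3, 293/3]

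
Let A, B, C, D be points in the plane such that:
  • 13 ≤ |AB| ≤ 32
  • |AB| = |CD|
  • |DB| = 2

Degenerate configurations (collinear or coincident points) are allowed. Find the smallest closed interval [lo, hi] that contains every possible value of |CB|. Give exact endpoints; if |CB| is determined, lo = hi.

|AB| ∈ [13, 32]
|BD| ∈ {2}
|CD| ∈ [13, 32]
|AD| ∈ [11, 34]
|BC| ∈ [11, 34]
|AC| ∈ [0, 66]

|CB| ∈ [11, 34]  (≈ [11.0000, 34.0000])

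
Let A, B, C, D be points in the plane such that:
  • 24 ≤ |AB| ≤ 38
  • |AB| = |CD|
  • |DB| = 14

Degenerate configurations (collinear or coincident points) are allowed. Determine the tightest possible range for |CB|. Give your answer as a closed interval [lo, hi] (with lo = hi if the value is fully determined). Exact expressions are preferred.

|AB| ∈ [24, 38]
|BD| ∈ {14}
|CD| ∈ [24, 38]
|AD| ∈ [10, 52]
|BC| ∈ [10, 52]
|AC| ∈ [0, 90]

|CB| ∈ [10, 52]  (≈ [10.0000, 52.0000])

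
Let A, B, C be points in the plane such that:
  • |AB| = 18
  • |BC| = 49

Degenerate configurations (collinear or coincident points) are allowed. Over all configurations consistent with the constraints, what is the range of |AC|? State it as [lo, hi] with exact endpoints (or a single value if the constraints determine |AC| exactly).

|AB| ∈ {18}
|BC| ∈ {49}
|AC| ∈ [31, 67]

|AC| ∈ [31, 67]  (≈ [31.0000, 67.0000])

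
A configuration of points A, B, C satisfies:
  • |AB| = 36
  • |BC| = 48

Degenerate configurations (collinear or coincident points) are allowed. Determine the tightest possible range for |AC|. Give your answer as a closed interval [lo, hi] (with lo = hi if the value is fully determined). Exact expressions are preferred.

|AB| ∈ {36}
|BC| ∈ {48}
|AC| ∈ [12, 84]

|AC| ∈ [12, 84]  (≈ [12.0000, 84.0000])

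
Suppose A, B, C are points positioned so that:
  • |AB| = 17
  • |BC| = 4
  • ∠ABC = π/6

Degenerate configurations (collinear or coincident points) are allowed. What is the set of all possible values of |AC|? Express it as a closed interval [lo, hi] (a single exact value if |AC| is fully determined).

|AC| = √(305 - 68·√(3))  (≈ 13.6829)

|AB| ∈ {17}
|BC| ∈ {4}
|AC| ∈ {√(305 - 68·√(3))}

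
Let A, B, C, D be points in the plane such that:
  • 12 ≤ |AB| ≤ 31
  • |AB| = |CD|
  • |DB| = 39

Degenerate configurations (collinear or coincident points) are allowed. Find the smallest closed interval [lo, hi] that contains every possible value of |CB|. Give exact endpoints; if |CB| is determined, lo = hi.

|CB| ∈ [8, 70]  (≈ [8.0000, 70.0000])

|AB| ∈ [12, 31]
|BD| ∈ {39}
|CD| ∈ [12, 31]
|AD| ∈ [8, 70]
|BC| ∈ [8, 70]
|AC| ∈ [0, 101]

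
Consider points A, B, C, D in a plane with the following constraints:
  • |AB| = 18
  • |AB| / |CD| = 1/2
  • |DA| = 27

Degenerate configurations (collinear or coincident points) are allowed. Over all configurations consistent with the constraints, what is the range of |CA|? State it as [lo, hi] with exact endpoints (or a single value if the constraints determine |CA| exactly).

|AB| ∈ {18}
|AD| ∈ {27}
|CD| ∈ {36}
|BD| ∈ [9, 45]
|AC| ∈ [9, 63]
|BC| ∈ [0, 81]

|CA| ∈ [9, 63]  (≈ [9.0000, 63.0000])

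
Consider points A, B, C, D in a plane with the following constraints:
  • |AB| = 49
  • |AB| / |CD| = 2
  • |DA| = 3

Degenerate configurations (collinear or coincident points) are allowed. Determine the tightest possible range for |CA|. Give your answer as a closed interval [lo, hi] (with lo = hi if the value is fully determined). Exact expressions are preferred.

|AB| ∈ {49}
|AD| ∈ {3}
|CD| ∈ {49/2}
|BD| ∈ [46, 52]
|AC| ∈ [43/2, 55/2]
|BC| ∈ [43/2, 153/2]

|CA| ∈ [43/2, 55/2]  (≈ [21.5000, 27.5000])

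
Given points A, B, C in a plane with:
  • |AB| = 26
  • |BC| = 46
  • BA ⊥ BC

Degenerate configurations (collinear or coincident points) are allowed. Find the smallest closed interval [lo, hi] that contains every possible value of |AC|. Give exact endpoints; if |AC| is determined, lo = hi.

|AC| = 2·√(698)  (≈ 52.8394)

|AB| ∈ {26}
|BC| ∈ {46}
|AC| ∈ {2·√(698)}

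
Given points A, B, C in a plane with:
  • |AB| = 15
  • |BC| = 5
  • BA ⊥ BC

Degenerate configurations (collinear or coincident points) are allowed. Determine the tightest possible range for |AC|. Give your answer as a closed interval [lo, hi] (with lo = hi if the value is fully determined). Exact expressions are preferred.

|AC| = 5·√(10)  (≈ 15.8114)

|AB| ∈ {15}
|BC| ∈ {5}
|AC| ∈ {5·√(10)}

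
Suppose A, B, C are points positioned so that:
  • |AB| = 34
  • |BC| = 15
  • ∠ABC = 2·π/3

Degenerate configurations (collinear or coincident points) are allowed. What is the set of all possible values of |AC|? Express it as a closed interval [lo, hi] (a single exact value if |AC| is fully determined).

|AC| = √(1891)  (≈ 43.4856)

|AB| ∈ {34}
|BC| ∈ {15}
|AC| ∈ {√(1891)}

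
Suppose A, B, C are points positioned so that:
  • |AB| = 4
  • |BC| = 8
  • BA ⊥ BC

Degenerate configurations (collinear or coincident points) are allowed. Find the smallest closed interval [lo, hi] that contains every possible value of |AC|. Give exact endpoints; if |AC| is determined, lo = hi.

|AC| = 4·√(5)  (≈ 8.9443)

|AB| ∈ {4}
|BC| ∈ {8}
|AC| ∈ {4·√(5)}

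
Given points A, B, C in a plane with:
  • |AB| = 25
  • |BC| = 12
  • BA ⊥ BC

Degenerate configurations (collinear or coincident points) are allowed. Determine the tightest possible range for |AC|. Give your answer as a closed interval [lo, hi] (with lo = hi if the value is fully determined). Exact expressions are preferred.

|AB| ∈ {25}
|BC| ∈ {12}
|AC| ∈ {√(769)}

|AC| = √(769)  (≈ 27.7308)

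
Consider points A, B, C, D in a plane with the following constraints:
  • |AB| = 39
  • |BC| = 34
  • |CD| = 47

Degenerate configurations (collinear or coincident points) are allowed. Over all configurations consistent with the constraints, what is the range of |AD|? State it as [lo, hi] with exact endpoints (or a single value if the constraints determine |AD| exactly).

|AB| ∈ {39}
|BC| ∈ {34}
|CD| ∈ {47}
|AC| ∈ [5, 73]
|BD| ∈ [13, 81]
|AD| ∈ [0, 120]

|AD| ∈ [0, 120]  (≈ [0.0000, 120.0000])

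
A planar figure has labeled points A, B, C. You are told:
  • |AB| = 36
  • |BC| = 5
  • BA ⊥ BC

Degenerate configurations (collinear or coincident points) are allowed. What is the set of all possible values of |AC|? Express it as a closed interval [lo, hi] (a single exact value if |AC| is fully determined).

|AC| = √(1321)  (≈ 36.3456)

|AB| ∈ {36}
|BC| ∈ {5}
|AC| ∈ {√(1321)}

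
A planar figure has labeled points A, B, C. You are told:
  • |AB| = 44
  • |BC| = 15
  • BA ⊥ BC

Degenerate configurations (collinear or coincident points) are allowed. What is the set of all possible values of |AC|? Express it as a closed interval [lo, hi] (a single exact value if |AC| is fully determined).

|AB| ∈ {44}
|BC| ∈ {15}
|AC| ∈ {√(2161)}

|AC| = √(2161)  (≈ 46.4866)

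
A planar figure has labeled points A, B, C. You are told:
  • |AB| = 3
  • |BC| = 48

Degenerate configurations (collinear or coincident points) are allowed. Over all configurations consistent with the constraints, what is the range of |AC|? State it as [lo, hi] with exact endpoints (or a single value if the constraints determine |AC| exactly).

|AC| ∈ [45, 51]  (≈ [45.0000, 51.0000])

|AB| ∈ {3}
|BC| ∈ {48}
|AC| ∈ [45, 51]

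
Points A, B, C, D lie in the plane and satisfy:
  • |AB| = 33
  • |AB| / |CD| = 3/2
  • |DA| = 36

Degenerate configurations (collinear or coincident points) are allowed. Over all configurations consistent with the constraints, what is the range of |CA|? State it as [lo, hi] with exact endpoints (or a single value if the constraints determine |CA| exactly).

|AB| ∈ {33}
|AD| ∈ {36}
|CD| ∈ {22}
|BD| ∈ [3, 69]
|AC| ∈ [14, 58]
|BC| ∈ [0, 91]

|CA| ∈ [14, 58]  (≈ [14.0000, 58.0000])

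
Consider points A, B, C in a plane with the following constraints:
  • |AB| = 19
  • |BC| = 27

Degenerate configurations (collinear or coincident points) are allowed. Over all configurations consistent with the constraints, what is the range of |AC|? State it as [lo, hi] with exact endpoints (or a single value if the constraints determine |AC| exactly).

|AC| ∈ [8, 46]  (≈ [8.0000, 46.0000])

|AB| ∈ {19}
|BC| ∈ {27}
|AC| ∈ [8, 46]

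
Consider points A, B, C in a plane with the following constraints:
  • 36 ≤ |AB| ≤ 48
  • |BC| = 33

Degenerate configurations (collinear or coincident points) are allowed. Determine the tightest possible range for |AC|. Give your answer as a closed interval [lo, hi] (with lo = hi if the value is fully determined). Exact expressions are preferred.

|AC| ∈ [3, 81]  (≈ [3.0000, 81.0000])

|AB| ∈ [36, 48]
|BC| ∈ {33}
|AC| ∈ [3, 81]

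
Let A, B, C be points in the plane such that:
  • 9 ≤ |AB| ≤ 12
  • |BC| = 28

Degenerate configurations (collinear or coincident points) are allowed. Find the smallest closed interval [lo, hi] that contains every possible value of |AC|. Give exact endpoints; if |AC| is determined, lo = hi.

|AB| ∈ [9, 12]
|BC| ∈ {28}
|AC| ∈ [16, 40]

|AC| ∈ [16, 40]  (≈ [16.0000, 40.0000])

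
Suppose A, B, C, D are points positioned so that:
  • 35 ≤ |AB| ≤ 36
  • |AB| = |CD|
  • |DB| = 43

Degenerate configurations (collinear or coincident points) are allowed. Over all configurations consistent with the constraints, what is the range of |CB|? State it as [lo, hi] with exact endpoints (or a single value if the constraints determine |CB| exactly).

|AB| ∈ [35, 36]
|BD| ∈ {43}
|CD| ∈ [35, 36]
|AD| ∈ [7, 79]
|BC| ∈ [7, 79]
|AC| ∈ [0, 115]

|CB| ∈ [7, 79]  (≈ [7.0000, 79.0000])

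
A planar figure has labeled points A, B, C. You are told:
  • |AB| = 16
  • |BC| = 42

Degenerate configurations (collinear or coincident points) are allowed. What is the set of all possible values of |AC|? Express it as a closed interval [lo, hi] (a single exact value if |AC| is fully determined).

|AC| ∈ [26, 58]  (≈ [26.0000, 58.0000])

|AB| ∈ {16}
|BC| ∈ {42}
|AC| ∈ [26, 58]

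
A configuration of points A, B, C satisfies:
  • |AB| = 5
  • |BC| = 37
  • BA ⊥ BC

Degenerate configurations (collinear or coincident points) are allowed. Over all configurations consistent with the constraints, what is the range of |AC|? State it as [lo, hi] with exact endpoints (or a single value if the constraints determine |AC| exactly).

|AC| = √(1394)  (≈ 37.3363)

|AB| ∈ {5}
|BC| ∈ {37}
|AC| ∈ {√(1394)}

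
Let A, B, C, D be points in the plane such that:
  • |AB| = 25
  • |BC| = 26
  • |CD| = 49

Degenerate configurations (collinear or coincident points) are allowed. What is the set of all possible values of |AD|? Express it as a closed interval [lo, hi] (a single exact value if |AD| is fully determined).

|AD| ∈ [0, 100]  (≈ [0.0000, 100.0000])

|AB| ∈ {25}
|BC| ∈ {26}
|CD| ∈ {49}
|AC| ∈ [1, 51]
|BD| ∈ [23, 75]
|AD| ∈ [0, 100]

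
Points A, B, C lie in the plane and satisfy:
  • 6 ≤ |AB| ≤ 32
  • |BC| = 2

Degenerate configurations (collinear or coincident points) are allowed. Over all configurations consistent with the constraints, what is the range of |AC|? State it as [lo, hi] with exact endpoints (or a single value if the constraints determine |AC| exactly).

|AB| ∈ [6, 32]
|BC| ∈ {2}
|AC| ∈ [4, 34]

|AC| ∈ [4, 34]  (≈ [4.0000, 34.0000])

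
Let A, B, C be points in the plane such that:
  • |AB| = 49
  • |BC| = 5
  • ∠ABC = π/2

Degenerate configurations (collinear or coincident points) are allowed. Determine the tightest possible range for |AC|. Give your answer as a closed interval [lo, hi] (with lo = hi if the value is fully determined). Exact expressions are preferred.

|AC| = √(2426)  (≈ 49.2544)

|AB| ∈ {49}
|BC| ∈ {5}
|AC| ∈ {√(2426)}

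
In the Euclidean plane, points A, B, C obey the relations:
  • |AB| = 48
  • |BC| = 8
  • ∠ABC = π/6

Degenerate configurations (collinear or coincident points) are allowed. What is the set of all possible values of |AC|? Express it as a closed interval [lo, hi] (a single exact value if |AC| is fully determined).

|AC| = 8·√(37 - 6·√(3))  (≈ 41.2661)

|AB| ∈ {48}
|BC| ∈ {8}
|AC| ∈ {8·√(37 - 6·√(3))}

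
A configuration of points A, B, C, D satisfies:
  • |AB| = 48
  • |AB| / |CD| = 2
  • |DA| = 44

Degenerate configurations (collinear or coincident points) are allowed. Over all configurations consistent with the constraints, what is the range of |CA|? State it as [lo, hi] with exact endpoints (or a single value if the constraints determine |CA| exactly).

|AB| ∈ {48}
|AD| ∈ {44}
|CD| ∈ {24}
|BD| ∈ [4, 92]
|AC| ∈ [20, 68]
|BC| ∈ [0, 116]

|CA| ∈ [20, 68]  (≈ [20.0000, 68.0000])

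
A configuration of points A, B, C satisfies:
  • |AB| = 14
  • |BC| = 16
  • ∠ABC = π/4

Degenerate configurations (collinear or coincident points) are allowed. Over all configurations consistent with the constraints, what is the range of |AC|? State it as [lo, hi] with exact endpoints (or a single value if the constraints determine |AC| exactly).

|AC| = 2·√(113 - 56·√(2))  (≈ 11.6282)

|AB| ∈ {14}
|BC| ∈ {16}
|AC| ∈ {2·√(113 - 56·√(2))}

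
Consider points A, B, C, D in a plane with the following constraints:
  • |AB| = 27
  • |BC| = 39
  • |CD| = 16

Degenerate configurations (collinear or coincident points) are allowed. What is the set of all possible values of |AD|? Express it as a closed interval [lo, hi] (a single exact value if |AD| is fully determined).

|AD| ∈ [0, 82]  (≈ [0.0000, 82.0000])

|AB| ∈ {27}
|BC| ∈ {39}
|CD| ∈ {16}
|AC| ∈ [12, 66]
|BD| ∈ [23, 55]
|AD| ∈ [0, 82]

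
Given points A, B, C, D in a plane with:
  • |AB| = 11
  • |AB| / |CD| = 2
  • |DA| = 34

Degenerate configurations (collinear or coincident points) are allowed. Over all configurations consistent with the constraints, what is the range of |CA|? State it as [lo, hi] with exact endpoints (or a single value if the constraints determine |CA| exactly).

|AB| ∈ {11}
|AD| ∈ {34}
|CD| ∈ {11/2}
|BD| ∈ [23, 45]
|AC| ∈ [57/2, 79/2]
|BC| ∈ [35/2, 101/2]

|CA| ∈ [57/2, 79/2]  (≈ [28.5000, 39.5000])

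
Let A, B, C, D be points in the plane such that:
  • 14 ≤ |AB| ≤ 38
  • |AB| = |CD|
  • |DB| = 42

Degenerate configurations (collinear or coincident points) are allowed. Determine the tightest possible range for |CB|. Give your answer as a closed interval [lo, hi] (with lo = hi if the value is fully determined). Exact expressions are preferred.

|AB| ∈ [14, 38]
|BD| ∈ {42}
|CD| ∈ [14, 38]
|AD| ∈ [4, 80]
|BC| ∈ [4, 80]
|AC| ∈ [0, 118]

|CB| ∈ [4, 80]  (≈ [4.0000, 80.0000])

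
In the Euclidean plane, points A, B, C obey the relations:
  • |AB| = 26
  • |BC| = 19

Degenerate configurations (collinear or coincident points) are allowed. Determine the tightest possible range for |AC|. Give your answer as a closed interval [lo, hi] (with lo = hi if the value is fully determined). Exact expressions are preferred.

|AC| ∈ [7, 45]  (≈ [7.0000, 45.0000])

|AB| ∈ {26}
|BC| ∈ {19}
|AC| ∈ [7, 45]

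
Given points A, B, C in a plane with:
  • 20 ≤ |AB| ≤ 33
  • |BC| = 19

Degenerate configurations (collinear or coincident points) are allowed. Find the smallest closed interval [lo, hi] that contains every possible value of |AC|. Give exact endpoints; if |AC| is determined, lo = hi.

|AC| ∈ [1, 52]  (≈ [1.0000, 52.0000])

|AB| ∈ [20, 33]
|BC| ∈ {19}
|AC| ∈ [1, 52]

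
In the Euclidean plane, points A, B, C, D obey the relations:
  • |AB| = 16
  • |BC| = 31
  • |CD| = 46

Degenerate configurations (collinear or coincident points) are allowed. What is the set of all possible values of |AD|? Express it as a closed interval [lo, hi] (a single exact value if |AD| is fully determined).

|AD| ∈ [0, 93]  (≈ [0.0000, 93.0000])

|AB| ∈ {16}
|BC| ∈ {31}
|CD| ∈ {46}
|AC| ∈ [15, 47]
|BD| ∈ [15, 77]
|AD| ∈ [0, 93]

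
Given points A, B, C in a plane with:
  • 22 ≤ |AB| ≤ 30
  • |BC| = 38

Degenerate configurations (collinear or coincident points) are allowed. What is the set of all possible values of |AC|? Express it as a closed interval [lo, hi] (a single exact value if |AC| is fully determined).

|AB| ∈ [22, 30]
|BC| ∈ {38}
|AC| ∈ [8, 68]

|AC| ∈ [8, 68]  (≈ [8.0000, 68.0000])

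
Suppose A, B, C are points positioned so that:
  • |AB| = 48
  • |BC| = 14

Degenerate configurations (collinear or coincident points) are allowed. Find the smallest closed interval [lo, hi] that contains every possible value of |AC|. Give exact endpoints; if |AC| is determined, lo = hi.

|AC| ∈ [34, 62]  (≈ [34.0000, 62.0000])

|AB| ∈ {48}
|BC| ∈ {14}
|AC| ∈ [34, 62]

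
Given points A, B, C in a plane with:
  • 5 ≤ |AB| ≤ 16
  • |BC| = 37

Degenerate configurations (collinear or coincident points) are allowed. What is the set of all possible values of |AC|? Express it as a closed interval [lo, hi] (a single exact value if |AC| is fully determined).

|AC| ∈ [21, 53]  (≈ [21.0000, 53.0000])

|AB| ∈ [5, 16]
|BC| ∈ {37}
|AC| ∈ [21, 53]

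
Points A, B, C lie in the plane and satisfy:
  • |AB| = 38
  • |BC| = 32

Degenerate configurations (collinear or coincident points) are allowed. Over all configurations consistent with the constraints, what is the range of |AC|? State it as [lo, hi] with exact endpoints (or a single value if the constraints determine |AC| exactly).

|AB| ∈ {38}
|BC| ∈ {32}
|AC| ∈ [6, 70]

|AC| ∈ [6, 70]  (≈ [6.0000, 70.0000])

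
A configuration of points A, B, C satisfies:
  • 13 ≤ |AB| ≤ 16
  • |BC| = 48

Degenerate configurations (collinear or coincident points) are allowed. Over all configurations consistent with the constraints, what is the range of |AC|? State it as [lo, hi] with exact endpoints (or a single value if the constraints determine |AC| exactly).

|AC| ∈ [32, 64]  (≈ [32.0000, 64.0000])

|AB| ∈ [13, 16]
|BC| ∈ {48}
|AC| ∈ [32, 64]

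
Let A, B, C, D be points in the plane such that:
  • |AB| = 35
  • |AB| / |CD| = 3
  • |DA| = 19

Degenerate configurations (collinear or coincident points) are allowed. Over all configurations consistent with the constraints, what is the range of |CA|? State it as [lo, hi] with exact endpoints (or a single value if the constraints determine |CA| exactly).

|AB| ∈ {35}
|AD| ∈ {19}
|CD| ∈ {35/3}
|BD| ∈ [16, 54]
|AC| ∈ [22/3, 92/3]
|BC| ∈ [13/3, 197/3]

|CA| ∈ [22/3, 92/3]  (≈ [7.3333, 30.6667])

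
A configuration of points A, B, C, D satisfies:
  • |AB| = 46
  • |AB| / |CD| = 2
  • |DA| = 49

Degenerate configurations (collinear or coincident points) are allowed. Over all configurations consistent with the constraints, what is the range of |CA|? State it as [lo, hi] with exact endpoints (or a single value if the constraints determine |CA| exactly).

|AB| ∈ {46}
|AD| ∈ {49}
|CD| ∈ {23}
|BD| ∈ [3, 95]
|AC| ∈ [26, 72]
|BC| ∈ [0, 118]

|CA| ∈ [26, 72]  (≈ [26.0000, 72.0000])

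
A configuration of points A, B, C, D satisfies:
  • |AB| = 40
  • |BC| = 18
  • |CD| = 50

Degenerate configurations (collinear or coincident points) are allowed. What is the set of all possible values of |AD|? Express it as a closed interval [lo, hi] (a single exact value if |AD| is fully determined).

|AB| ∈ {40}
|BC| ∈ {18}
|CD| ∈ {50}
|AC| ∈ [22, 58]
|BD| ∈ [32, 68]
|AD| ∈ [0, 108]

|AD| ∈ [0, 108]  (≈ [0.0000, 108.0000])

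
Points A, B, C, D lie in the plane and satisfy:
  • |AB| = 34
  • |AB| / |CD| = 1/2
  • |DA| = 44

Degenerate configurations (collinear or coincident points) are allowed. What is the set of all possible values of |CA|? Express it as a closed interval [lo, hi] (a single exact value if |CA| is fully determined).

|CA| ∈ [24, 112]  (≈ [24.0000, 112.0000])

|AB| ∈ {34}
|AD| ∈ {44}
|CD| ∈ {68}
|BD| ∈ [10, 78]
|AC| ∈ [24, 112]
|BC| ∈ [0, 146]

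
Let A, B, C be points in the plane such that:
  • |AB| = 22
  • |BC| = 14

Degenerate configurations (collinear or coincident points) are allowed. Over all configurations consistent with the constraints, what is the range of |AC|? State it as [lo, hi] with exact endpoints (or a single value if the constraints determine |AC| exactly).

|AB| ∈ {22}
|BC| ∈ {14}
|AC| ∈ [8, 36]

|AC| ∈ [8, 36]  (≈ [8.0000, 36.0000])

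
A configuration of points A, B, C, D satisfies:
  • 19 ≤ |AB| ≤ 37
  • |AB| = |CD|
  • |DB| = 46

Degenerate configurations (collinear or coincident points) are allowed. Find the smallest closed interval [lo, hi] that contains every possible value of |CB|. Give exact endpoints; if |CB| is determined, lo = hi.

|AB| ∈ [19, 37]
|BD| ∈ {46}
|CD| ∈ [19, 37]
|AD| ∈ [9, 83]
|BC| ∈ [9, 83]
|AC| ∈ [0, 120]

|CB| ∈ [9, 83]  (≈ [9.0000, 83.0000])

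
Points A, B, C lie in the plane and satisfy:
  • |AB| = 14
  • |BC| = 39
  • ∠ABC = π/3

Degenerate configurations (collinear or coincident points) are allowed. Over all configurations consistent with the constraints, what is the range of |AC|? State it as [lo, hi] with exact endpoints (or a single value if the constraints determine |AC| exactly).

|AB| ∈ {14}
|BC| ∈ {39}
|AC| ∈ {√(1171)}

|AC| = √(1171)  (≈ 34.2199)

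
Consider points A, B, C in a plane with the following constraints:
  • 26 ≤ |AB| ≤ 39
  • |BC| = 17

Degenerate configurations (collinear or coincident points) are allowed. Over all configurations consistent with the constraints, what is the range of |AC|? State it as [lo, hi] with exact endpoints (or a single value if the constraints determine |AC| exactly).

|AB| ∈ [26, 39]
|BC| ∈ {17}
|AC| ∈ [9, 56]

|AC| ∈ [9, 56]  (≈ [9.0000, 56.0000])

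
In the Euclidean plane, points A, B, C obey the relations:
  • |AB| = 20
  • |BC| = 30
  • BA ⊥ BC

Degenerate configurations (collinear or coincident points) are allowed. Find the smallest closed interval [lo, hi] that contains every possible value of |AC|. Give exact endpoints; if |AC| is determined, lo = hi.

|AB| ∈ {20}
|BC| ∈ {30}
|AC| ∈ {10·√(13)}

|AC| = 10·√(13)  (≈ 36.0555)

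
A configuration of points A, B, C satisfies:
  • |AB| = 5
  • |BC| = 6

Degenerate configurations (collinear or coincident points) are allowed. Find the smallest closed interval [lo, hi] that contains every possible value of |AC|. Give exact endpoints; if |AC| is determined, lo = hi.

|AC| ∈ [1, 11]  (≈ [1.0000, 11.0000])

|AB| ∈ {5}
|BC| ∈ {6}
|AC| ∈ [1, 11]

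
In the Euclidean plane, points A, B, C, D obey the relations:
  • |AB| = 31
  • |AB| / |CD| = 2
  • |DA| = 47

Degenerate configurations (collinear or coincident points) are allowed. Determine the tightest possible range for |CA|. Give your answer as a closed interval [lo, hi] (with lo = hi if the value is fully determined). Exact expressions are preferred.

|AB| ∈ {31}
|AD| ∈ {47}
|CD| ∈ {31/2}
|BD| ∈ [16, 78]
|AC| ∈ [63/2, 125/2]
|BC| ∈ [1/2, 187/2]

|CA| ∈ [63/2, 125/2]  (≈ [31.5000, 62.5000])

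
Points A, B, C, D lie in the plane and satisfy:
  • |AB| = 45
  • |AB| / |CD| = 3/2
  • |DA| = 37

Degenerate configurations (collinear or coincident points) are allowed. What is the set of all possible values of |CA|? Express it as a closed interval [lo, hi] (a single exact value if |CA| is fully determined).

|CA| ∈ [7, 67]  (≈ [7.0000, 67.0000])

|AB| ∈ {45}
|AD| ∈ {37}
|CD| ∈ {30}
|BD| ∈ [8, 82]
|AC| ∈ [7, 67]
|BC| ∈ [0, 112]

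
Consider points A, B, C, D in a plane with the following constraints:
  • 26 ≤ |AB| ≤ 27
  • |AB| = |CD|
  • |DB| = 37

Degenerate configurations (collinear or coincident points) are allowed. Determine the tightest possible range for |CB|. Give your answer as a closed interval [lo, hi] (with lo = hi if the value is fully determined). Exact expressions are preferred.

|AB| ∈ [26, 27]
|BD| ∈ {37}
|CD| ∈ [26, 27]
|AD| ∈ [10, 64]
|BC| ∈ [10, 64]
|AC| ∈ [0, 91]

|CB| ∈ [10, 64]  (≈ [10.0000, 64.0000])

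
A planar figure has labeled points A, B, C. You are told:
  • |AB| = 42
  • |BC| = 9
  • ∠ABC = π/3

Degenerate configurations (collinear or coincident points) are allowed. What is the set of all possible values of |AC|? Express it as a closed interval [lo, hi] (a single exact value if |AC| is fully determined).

|AB| ∈ {42}
|BC| ∈ {9}
|AC| ∈ {3·√(163)}

|AC| = 3·√(163)  (≈ 38.3014)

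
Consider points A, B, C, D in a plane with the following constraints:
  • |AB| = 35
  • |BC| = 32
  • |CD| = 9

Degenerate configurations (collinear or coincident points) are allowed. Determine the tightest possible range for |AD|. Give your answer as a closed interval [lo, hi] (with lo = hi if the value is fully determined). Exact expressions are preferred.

|AB| ∈ {35}
|BC| ∈ {32}
|CD| ∈ {9}
|AC| ∈ [3, 67]
|BD| ∈ [23, 41]
|AD| ∈ [0, 76]

|AD| ∈ [0, 76]  (≈ [0.0000, 76.0000])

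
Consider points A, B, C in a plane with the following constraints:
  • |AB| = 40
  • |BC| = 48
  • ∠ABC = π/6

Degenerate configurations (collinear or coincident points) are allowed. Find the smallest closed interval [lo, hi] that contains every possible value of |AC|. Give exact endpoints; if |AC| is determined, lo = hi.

|AB| ∈ {40}
|BC| ∈ {48}
|AC| ∈ {8·√(61 - 30·√(3))}

|AC| = 8·√(61 - 30·√(3))  (≈ 24.0512)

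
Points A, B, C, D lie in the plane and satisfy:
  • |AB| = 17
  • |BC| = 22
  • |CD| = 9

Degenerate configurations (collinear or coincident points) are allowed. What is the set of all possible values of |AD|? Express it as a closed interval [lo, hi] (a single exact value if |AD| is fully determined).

|AD| ∈ [0, 48]  (≈ [0.0000, 48.0000])

|AB| ∈ {17}
|BC| ∈ {22}
|CD| ∈ {9}
|AC| ∈ [5, 39]
|BD| ∈ [13, 31]
|AD| ∈ [0, 48]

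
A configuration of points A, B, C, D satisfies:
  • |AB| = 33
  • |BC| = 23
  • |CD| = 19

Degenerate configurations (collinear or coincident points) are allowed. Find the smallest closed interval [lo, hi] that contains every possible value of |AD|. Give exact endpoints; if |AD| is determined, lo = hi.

|AD| ∈ [0, 75]  (≈ [0.0000, 75.0000])

|AB| ∈ {33}
|BC| ∈ {23}
|CD| ∈ {19}
|AC| ∈ [10, 56]
|BD| ∈ [4, 42]
|AD| ∈ [0, 75]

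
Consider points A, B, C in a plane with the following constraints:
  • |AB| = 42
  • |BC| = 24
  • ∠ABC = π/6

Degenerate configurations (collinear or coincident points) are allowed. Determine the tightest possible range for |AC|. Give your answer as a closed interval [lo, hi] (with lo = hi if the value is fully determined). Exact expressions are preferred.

|AC| = 6·√(65 - 28·√(3))  (≈ 24.3740)

|AB| ∈ {42}
|BC| ∈ {24}
|AC| ∈ {6·√(65 - 28·√(3))}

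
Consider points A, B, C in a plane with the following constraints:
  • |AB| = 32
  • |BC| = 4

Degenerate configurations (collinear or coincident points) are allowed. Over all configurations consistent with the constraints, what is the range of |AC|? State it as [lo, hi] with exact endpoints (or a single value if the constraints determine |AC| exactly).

|AC| ∈ [28, 36]  (≈ [28.0000, 36.0000])

|AB| ∈ {32}
|BC| ∈ {4}
|AC| ∈ [28, 36]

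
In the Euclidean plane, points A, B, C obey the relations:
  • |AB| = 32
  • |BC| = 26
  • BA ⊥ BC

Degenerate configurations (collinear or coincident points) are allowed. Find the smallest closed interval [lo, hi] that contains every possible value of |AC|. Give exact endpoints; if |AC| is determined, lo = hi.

|AC| = 10·√(17)  (≈ 41.2311)

|AB| ∈ {32}
|BC| ∈ {26}
|AC| ∈ {10·√(17)}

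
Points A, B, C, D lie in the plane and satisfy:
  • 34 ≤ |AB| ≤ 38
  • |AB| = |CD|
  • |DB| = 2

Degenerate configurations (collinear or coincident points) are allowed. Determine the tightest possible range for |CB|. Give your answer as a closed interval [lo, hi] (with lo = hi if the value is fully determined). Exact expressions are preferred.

|AB| ∈ [34, 38]
|BD| ∈ {2}
|CD| ∈ [34, 38]
|AD| ∈ [32, 40]
|BC| ∈ [32, 40]
|AC| ∈ [0, 78]

|CB| ∈ [32, 40]  (≈ [32.0000, 40.0000])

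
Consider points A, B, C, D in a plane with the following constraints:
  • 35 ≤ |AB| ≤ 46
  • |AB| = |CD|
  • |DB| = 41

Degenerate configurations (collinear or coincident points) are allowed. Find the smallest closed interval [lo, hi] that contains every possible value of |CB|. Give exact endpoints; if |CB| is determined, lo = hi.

|CB| ∈ [0, 87]  (≈ [0.0000, 87.0000])

|AB| ∈ [35, 46]
|BD| ∈ {41}
|CD| ∈ [35, 46]
|AD| ∈ [0, 87]
|BC| ∈ [0, 87]
|AC| ∈ [0, 133]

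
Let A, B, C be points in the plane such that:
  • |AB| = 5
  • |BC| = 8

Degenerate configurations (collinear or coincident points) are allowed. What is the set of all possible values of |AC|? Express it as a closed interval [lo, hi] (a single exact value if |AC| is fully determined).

|AB| ∈ {5}
|BC| ∈ {8}
|AC| ∈ [3, 13]

|AC| ∈ [3, 13]  (≈ [3.0000, 13.0000])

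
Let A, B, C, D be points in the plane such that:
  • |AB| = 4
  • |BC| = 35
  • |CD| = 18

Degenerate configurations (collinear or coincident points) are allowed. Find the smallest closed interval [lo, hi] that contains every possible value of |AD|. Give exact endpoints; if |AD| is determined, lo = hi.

|AB| ∈ {4}
|BC| ∈ {35}
|CD| ∈ {18}
|AC| ∈ [31, 39]
|BD| ∈ [17, 53]
|AD| ∈ [13, 57]

|AD| ∈ [13, 57]  (≈ [13.0000, 57.0000])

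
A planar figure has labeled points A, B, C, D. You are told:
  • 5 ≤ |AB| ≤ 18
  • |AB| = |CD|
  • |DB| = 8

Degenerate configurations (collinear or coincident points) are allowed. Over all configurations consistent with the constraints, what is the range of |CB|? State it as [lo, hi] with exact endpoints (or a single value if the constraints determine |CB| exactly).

|CB| ∈ [0, 26]  (≈ [0.0000, 26.0000])

|AB| ∈ [5, 18]
|BD| ∈ {8}
|CD| ∈ [5, 18]
|AD| ∈ [0, 26]
|BC| ∈ [0, 26]
|AC| ∈ [0, 44]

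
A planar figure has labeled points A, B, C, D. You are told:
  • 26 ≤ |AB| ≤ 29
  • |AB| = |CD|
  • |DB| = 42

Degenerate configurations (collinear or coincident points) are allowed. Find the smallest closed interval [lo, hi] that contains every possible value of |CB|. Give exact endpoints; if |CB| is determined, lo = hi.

|AB| ∈ [26, 29]
|BD| ∈ {42}
|CD| ∈ [26, 29]
|AD| ∈ [13, 71]
|BC| ∈ [13, 71]
|AC| ∈ [0, 100]

|CB| ∈ [13, 71]  (≈ [13.0000, 71.0000])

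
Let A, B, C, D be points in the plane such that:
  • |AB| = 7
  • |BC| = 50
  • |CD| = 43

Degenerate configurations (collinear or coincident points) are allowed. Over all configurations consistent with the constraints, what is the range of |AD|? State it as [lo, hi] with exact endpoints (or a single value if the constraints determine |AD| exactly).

|AB| ∈ {7}
|BC| ∈ {50}
|CD| ∈ {43}
|AC| ∈ [43, 57]
|BD| ∈ [7, 93]
|AD| ∈ [0, 100]

|AD| ∈ [0, 100]  (≈ [0.0000, 100.0000])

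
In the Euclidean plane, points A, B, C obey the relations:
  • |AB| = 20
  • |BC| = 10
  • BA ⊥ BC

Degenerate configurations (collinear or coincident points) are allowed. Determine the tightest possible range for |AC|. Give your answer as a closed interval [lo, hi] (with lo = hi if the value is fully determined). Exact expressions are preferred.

|AB| ∈ {20}
|BC| ∈ {10}
|AC| ∈ {10·√(5)}

|AC| = 10·√(5)  (≈ 22.3607)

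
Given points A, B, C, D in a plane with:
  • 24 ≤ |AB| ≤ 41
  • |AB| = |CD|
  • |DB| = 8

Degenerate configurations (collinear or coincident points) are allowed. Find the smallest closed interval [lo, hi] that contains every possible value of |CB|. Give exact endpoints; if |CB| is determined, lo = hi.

|AB| ∈ [24, 41]
|BD| ∈ {8}
|CD| ∈ [24, 41]
|AD| ∈ [16, 49]
|BC| ∈ [16, 49]
|AC| ∈ [0, 90]

|CB| ∈ [16, 49]  (≈ [16.0000, 49.0000])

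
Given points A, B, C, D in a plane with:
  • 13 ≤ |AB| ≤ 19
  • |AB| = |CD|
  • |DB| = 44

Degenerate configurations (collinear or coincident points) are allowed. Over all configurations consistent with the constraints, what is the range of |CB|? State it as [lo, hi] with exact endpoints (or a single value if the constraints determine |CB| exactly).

|AB| ∈ [13, 19]
|BD| ∈ {44}
|CD| ∈ [13, 19]
|AD| ∈ [25, 63]
|BC| ∈ [25, 63]
|AC| ∈ [6, 82]

|CB| ∈ [25, 63]  (≈ [25.0000, 63.0000])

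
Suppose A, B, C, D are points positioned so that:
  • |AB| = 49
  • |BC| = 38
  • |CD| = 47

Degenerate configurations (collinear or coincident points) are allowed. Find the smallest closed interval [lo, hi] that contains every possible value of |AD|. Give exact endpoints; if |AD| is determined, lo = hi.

|AD| ∈ [0, 134]  (≈ [0.0000, 134.0000])

|AB| ∈ {49}
|BC| ∈ {38}
|CD| ∈ {47}
|AC| ∈ [11, 87]
|BD| ∈ [9, 85]
|AD| ∈ [0, 134]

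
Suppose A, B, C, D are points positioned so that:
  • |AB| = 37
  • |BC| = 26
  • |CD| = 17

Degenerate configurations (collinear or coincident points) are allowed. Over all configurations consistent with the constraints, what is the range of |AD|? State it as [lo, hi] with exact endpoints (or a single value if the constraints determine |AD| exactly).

|AD| ∈ [0, 80]  (≈ [0.0000, 80.0000])

|AB| ∈ {37}
|BC| ∈ {26}
|CD| ∈ {17}
|AC| ∈ [11, 63]
|BD| ∈ [9, 43]
|AD| ∈ [0, 80]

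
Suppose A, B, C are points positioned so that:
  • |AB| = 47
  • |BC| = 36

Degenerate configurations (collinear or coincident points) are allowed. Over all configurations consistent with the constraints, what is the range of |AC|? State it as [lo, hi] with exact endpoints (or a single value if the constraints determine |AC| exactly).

|AC| ∈ [11, 83]  (≈ [11.0000, 83.0000])

|AB| ∈ {47}
|BC| ∈ {36}
|AC| ∈ [11, 83]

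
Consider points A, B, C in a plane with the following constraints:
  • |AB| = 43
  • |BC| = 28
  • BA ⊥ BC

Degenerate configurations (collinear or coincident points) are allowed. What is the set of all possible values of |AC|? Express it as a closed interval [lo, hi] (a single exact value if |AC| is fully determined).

|AC| = √(2633)  (≈ 51.3128)

|AB| ∈ {43}
|BC| ∈ {28}
|AC| ∈ {√(2633)}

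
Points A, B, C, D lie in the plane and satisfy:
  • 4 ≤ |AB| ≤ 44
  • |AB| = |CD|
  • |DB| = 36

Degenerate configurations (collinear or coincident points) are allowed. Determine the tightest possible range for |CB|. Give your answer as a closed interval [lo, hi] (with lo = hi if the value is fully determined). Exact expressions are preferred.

|CB| ∈ [0, 80]  (≈ [0.0000, 80.0000])

|AB| ∈ [4, 44]
|BD| ∈ {36}
|CD| ∈ [4, 44]
|AD| ∈ [0, 80]
|BC| ∈ [0, 80]
|AC| ∈ [0, 124]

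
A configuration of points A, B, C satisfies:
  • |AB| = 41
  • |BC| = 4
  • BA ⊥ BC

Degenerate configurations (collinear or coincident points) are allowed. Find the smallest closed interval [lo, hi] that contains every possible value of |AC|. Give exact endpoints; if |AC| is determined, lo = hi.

|AB| ∈ {41}
|BC| ∈ {4}
|AC| ∈ {√(1697)}

|AC| = √(1697)  (≈ 41.1947)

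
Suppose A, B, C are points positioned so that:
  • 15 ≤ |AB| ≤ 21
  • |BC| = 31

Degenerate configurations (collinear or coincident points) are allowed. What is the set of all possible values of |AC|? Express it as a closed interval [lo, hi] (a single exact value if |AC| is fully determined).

|AB| ∈ [15, 21]
|BC| ∈ {31}
|AC| ∈ [10, 52]

|AC| ∈ [10, 52]  (≈ [10.0000, 52.0000])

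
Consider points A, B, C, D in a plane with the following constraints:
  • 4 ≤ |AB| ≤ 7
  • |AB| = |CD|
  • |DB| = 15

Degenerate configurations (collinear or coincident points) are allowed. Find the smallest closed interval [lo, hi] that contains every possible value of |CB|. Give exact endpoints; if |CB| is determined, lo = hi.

|AB| ∈ [4, 7]
|BD| ∈ {15}
|CD| ∈ [4, 7]
|AD| ∈ [8, 22]
|BC| ∈ [8, 22]
|AC| ∈ [1, 29]

|CB| ∈ [8, 22]  (≈ [8.0000, 22.0000])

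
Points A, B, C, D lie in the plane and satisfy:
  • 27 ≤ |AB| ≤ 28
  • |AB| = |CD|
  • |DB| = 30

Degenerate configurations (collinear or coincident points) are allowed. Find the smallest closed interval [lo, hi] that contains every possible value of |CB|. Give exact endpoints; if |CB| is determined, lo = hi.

|AB| ∈ [27, 28]
|BD| ∈ {30}
|CD| ∈ [27, 28]
|AD| ∈ [2, 58]
|BC| ∈ [2, 58]
|AC| ∈ [0, 86]

|CB| ∈ [2, 58]  (≈ [2.0000, 58.0000])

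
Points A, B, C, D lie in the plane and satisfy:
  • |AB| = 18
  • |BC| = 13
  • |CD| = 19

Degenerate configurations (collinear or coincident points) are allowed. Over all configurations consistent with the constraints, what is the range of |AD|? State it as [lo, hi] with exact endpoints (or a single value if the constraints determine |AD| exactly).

|AB| ∈ {18}
|BC| ∈ {13}
|CD| ∈ {19}
|AC| ∈ [5, 31]
|BD| ∈ [6, 32]
|AD| ∈ [0, 50]

|AD| ∈ [0, 50]  (≈ [0.0000, 50.0000])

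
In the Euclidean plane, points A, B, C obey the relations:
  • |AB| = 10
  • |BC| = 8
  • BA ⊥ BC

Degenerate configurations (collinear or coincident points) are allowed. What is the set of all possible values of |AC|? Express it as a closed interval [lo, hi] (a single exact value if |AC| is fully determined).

|AC| = 2·√(41)  (≈ 12.8062)

|AB| ∈ {10}
|BC| ∈ {8}
|AC| ∈ {2·√(41)}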